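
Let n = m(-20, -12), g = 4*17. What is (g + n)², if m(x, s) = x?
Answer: 2304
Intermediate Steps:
g = 68
n = -20
(g + n)² = (68 - 20)² = 48² = 2304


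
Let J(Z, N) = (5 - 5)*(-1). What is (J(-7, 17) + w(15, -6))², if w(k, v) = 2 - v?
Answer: 64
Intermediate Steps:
J(Z, N) = 0 (J(Z, N) = 0*(-1) = 0)
(J(-7, 17) + w(15, -6))² = (0 + (2 - 1*(-6)))² = (0 + (2 + 6))² = (0 + 8)² = 8² = 64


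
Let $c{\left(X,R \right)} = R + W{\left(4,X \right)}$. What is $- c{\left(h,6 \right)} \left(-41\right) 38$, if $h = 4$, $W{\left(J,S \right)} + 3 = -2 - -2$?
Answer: $4674$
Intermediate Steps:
$W{\left(J,S \right)} = -3$ ($W{\left(J,S \right)} = -3 - 0 = -3 + \left(-2 + 2\right) = -3 + 0 = -3$)
$c{\left(X,R \right)} = -3 + R$ ($c{\left(X,R \right)} = R - 3 = -3 + R$)
$- c{\left(h,6 \right)} \left(-41\right) 38 = - \left(-3 + 6\right) \left(-41\right) 38 = - 3 \left(-41\right) 38 = - \left(-123\right) 38 = \left(-1\right) \left(-4674\right) = 4674$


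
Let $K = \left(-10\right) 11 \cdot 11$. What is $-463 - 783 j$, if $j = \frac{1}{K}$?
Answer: $- \frac{559447}{1210} \approx -462.35$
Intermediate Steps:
$K = -1210$ ($K = \left(-110\right) 11 = -1210$)
$j = - \frac{1}{1210}$ ($j = \frac{1}{-1210} = - \frac{1}{1210} \approx -0.00082645$)
$-463 - 783 j = -463 - - \frac{783}{1210} = -463 + \frac{783}{1210} = - \frac{559447}{1210}$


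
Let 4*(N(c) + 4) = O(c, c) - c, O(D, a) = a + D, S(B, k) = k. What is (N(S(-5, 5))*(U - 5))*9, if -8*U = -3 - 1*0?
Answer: 3663/32 ≈ 114.47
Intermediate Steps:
O(D, a) = D + a
N(c) = -4 + c/4 (N(c) = -4 + ((c + c) - c)/4 = -4 + (2*c - c)/4 = -4 + c/4)
U = 3/8 (U = -(-3 - 1*0)/8 = -(-3 + 0)/8 = -⅛*(-3) = 3/8 ≈ 0.37500)
(N(S(-5, 5))*(U - 5))*9 = ((-4 + (¼)*5)*(3/8 - 5))*9 = ((-4 + 5/4)*(-37/8))*9 = -11/4*(-37/8)*9 = (407/32)*9 = 3663/32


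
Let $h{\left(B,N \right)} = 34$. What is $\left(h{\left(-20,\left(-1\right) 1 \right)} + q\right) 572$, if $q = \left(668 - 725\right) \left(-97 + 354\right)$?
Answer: $-8359780$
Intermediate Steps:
$q = -14649$ ($q = \left(-57\right) 257 = -14649$)
$\left(h{\left(-20,\left(-1\right) 1 \right)} + q\right) 572 = \left(34 - 14649\right) 572 = \left(-14615\right) 572 = -8359780$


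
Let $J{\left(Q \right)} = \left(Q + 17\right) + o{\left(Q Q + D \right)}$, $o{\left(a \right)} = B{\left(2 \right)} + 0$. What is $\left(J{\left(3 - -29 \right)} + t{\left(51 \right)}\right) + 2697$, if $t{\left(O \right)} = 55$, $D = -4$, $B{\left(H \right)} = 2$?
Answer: $2803$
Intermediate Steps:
$o{\left(a \right)} = 2$ ($o{\left(a \right)} = 2 + 0 = 2$)
$J{\left(Q \right)} = 19 + Q$ ($J{\left(Q \right)} = \left(Q + 17\right) + 2 = \left(17 + Q\right) + 2 = 19 + Q$)
$\left(J{\left(3 - -29 \right)} + t{\left(51 \right)}\right) + 2697 = \left(\left(19 + \left(3 - -29\right)\right) + 55\right) + 2697 = \left(\left(19 + \left(3 + 29\right)\right) + 55\right) + 2697 = \left(\left(19 + 32\right) + 55\right) + 2697 = \left(51 + 55\right) + 2697 = 106 + 2697 = 2803$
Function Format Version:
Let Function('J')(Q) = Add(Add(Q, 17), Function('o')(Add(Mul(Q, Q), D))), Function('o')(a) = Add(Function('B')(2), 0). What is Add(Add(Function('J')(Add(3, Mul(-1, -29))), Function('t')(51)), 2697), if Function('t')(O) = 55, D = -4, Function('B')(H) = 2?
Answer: 2803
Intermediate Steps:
Function('o')(a) = 2 (Function('o')(a) = Add(2, 0) = 2)
Function('J')(Q) = Add(19, Q) (Function('J')(Q) = Add(Add(Q, 17), 2) = Add(Add(17, Q), 2) = Add(19, Q))
Add(Add(Function('J')(Add(3, Mul(-1, -29))), Function('t')(51)), 2697) = Add(Add(Add(19, Add(3, Mul(-1, -29))), 55), 2697) = Add(Add(Add(19, Add(3, 29)), 55), 2697) = Add(Add(Add(19, 32), 55), 2697) = Add(Add(51, 55), 2697) = Add(106, 2697) = 2803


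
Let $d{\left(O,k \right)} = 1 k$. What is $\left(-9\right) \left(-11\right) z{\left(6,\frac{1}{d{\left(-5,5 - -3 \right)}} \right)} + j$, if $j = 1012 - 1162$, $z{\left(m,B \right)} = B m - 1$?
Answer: $- \frac{699}{4} \approx -174.75$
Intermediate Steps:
$d{\left(O,k \right)} = k$
$z{\left(m,B \right)} = -1 + B m$
$j = -150$
$\left(-9\right) \left(-11\right) z{\left(6,\frac{1}{d{\left(-5,5 - -3 \right)}} \right)} + j = \left(-9\right) \left(-11\right) \left(-1 + \frac{1}{5 - -3} \cdot 6\right) - 150 = 99 \left(-1 + \frac{1}{5 + 3} \cdot 6\right) - 150 = 99 \left(-1 + \frac{1}{8} \cdot 6\right) - 150 = 99 \left(-1 + \frac{3}{4}\right) - 150 = 99 \left(- \frac{1}{4}\right) - 150 = - \frac{99}{4} - 150 = - \frac{699}{4}$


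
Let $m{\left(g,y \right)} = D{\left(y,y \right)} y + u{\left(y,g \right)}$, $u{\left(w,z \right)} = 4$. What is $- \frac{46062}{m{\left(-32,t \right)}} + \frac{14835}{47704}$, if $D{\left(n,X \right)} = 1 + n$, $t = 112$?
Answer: $- \frac{167460879}{50327720} \approx -3.3274$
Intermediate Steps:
$m{\left(g,y \right)} = 4 + y \left(1 + y\right)$ ($m{\left(g,y \right)} = \left(1 + y\right) y + 4 = y \left(1 + y\right) + 4 = 4 + y \left(1 + y\right)$)
$- \frac{46062}{m{\left(-32,t \right)}} + \frac{14835}{47704} = - \frac{46062}{4 + 112 \left(1 + 112\right)} + \frac{14835}{47704} = - \frac{46062}{4 + 112 \cdot 113} + 14835 \cdot \frac{1}{47704} = - \frac{46062}{4 + 12656} + \frac{14835}{47704} = - \frac{46062}{12660} + \frac{14835}{47704} = \left(-46062\right) \frac{1}{12660} + \frac{14835}{47704} = - \frac{7677}{2110} + \frac{14835}{47704} = - \frac{167460879}{50327720}$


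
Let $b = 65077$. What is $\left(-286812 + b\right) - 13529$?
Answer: $-235264$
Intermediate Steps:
$\left(-286812 + b\right) - 13529 = \left(-286812 + 65077\right) - 13529 = -221735 - 13529 = -235264$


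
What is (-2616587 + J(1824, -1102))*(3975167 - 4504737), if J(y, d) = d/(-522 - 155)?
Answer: 938095283242290/677 ≈ 1.3857e+12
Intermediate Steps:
J(y, d) = -d/677 (J(y, d) = d/(-677) = d*(-1/677) = -d/677)
(-2616587 + J(1824, -1102))*(3975167 - 4504737) = (-2616587 - 1/677*(-1102))*(3975167 - 4504737) = (-2616587 + 1102/677)*(-529570) = -1771428297/677*(-529570) = 938095283242290/677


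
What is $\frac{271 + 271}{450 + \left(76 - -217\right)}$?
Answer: $\frac{542}{743} \approx 0.72948$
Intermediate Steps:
$\frac{271 + 271}{450 + \left(76 - -217\right)} = \frac{542}{450 + \left(76 + 217\right)} = \frac{542}{450 + 293} = \frac{542}{743}$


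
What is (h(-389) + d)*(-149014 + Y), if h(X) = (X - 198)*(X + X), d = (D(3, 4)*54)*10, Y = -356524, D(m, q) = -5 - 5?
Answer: -228142221868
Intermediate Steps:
D(m, q) = -10
d = -5400 (d = -10*54*10 = -540*10 = -5400)
h(X) = 2*X*(-198 + X) (h(X) = (-198 + X)*(2*X) = 2*X*(-198 + X))
(h(-389) + d)*(-149014 + Y) = (2*(-389)*(-198 - 389) - 5400)*(-149014 - 356524) = (2*(-389)*(-587) - 5400)*(-505538) = (456686 - 5400)*(-505538) = 451286*(-505538) = -228142221868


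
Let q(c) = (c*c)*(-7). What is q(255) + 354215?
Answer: -100960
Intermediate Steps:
q(c) = -7*c**2 (q(c) = c**2*(-7) = -7*c**2)
q(255) + 354215 = -7*255**2 + 354215 = -7*65025 + 354215 = -455175 + 354215 = -100960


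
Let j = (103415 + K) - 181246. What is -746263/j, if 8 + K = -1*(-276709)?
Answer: -106609/28410 ≈ -3.7525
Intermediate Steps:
K = 276701 (K = -8 - 1*(-276709) = -8 + 276709 = 276701)
j = 198870 (j = (103415 + 276701) - 181246 = 380116 - 181246 = 198870)
-746263/j = -746263/198870 = -746263*1/198870 = -106609/28410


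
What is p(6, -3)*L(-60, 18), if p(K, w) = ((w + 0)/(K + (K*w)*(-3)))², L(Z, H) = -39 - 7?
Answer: -23/200 ≈ -0.11500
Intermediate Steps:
L(Z, H) = -46
p(K, w) = w²/(K - 3*K*w)² (p(K, w) = (w/(K - 3*K*w))² = w²/(K - 3*K*w)²)
p(6, -3)*L(-60, 18) = ((-3)²/(6²*(-1 + 3*(-3))²))*(-46) = ((1/36)*9/(-1 - 9)²)*(-46) = ((1/36)*9/(-10)²)*(-46) = ((1/36)*9*(1/100))*(-46) = (1/400)*(-46) = -23/200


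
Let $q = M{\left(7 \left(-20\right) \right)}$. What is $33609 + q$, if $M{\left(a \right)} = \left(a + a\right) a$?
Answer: $72809$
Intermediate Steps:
$M{\left(a \right)} = 2 a^{2}$ ($M{\left(a \right)} = 2 a a = 2 a^{2}$)
$q = 39200$ ($q = 2 \left(7 \left(-20\right)\right)^{2} = 2 \left(-140\right)^{2} = 2 \cdot 19600 = 39200$)
$33609 + q = 33609 + 39200 = 72809$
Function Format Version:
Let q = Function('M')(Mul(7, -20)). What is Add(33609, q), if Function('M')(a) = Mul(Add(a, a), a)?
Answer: 72809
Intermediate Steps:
Function('M')(a) = Mul(2, Pow(a, 2)) (Function('M')(a) = Mul(Mul(2, a), a) = Mul(2, Pow(a, 2)))
q = 39200 (q = Mul(2, Pow(Mul(7, -20), 2)) = Mul(2, Pow(-140, 2)) = Mul(2, 19600) = 39200)
Add(33609, q) = Add(33609, 39200) = 72809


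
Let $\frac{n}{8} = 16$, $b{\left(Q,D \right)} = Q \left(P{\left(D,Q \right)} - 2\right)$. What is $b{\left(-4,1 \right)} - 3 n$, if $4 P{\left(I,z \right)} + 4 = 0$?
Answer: $-372$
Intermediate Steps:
$P{\left(I,z \right)} = -1$ ($P{\left(I,z \right)} = -1 + \frac{1}{4} \cdot 0 = -1 + 0 = -1$)
$b{\left(Q,D \right)} = - 3 Q$ ($b{\left(Q,D \right)} = Q \left(-1 - 2\right) = Q \left(-3\right) = - 3 Q$)
$n = 128$ ($n = 8 \cdot 16 = 128$)
$b{\left(-4,1 \right)} - 3 n = \left(-3\right) \left(-4\right) - 384 = 12 - 384 = -372$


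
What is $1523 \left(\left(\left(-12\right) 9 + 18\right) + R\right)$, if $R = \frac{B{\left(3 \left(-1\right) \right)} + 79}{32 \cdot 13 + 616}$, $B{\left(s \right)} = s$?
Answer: $- \frac{35335123}{258} \approx -1.3696 \cdot 10^{5}$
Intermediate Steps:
$R = \frac{19}{258}$ ($R = \frac{3 \left(-1\right) + 79}{32 \cdot 13 + 616} = \frac{-3 + 79}{416 + 616} = \frac{76}{1032} = 76 \cdot \frac{1}{1032} = \frac{19}{258} \approx 0.073643$)
$1523 \left(\left(\left(-12\right) 9 + 18\right) + R\right) = 1523 \left(\left(\left(-12\right) 9 + 18\right) + \frac{19}{258}\right) = 1523 \left(\left(-108 + 18\right) + \frac{19}{258}\right) = 1523 \left(-90 + \frac{19}{258}\right) = 1523 \left(- \frac{23201}{258}\right) = - \frac{35335123}{258}$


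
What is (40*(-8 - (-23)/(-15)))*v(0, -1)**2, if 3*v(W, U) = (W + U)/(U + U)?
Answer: -286/27 ≈ -10.593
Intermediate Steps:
v(W, U) = (U + W)/(6*U) (v(W, U) = ((W + U)/(U + U))/3 = ((U + W)/((2*U)))/3 = ((U + W)*(1/(2*U)))/3 = ((U + W)/(2*U))/3 = (U + W)/(6*U))
(40*(-8 - (-23)/(-15)))*v(0, -1)**2 = (40*(-8 - (-23)/(-15)))*((1/6)*(-1 + 0)/(-1))**2 = (40*(-8 - (-23)*(-1)/15))*((1/6)*(-1)*(-1))**2 = (40*(-8 - 1*23/15))*(1/6)**2 = (40*(-8 - 23/15))*(1/36) = (40*(-143/15))*(1/36) = -1144/3*1/36 = -286/27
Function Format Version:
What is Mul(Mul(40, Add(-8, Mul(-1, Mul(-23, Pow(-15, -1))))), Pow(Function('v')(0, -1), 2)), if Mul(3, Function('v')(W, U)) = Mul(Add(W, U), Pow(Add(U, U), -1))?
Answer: Rational(-286, 27) ≈ -10.593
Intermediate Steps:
Function('v')(W, U) = Mul(Rational(1, 6), Pow(U, -1), Add(U, W)) (Function('v')(W, U) = Mul(Rational(1, 3), Mul(Add(W, U), Pow(Add(U, U), -1))) = Mul(Rational(1, 3), Mul(Add(U, W), Pow(Mul(2, U), -1))) = Mul(Rational(1, 3), Mul(Add(U, W), Mul(Rational(1, 2), Pow(U, -1)))) = Mul(Rational(1, 3), Mul(Rational(1, 2), Pow(U, -1), Add(U, W))) = Mul(Rational(1, 6), Pow(U, -1), Add(U, W)))
Mul(Mul(40, Add(-8, Mul(-1, Mul(-23, Pow(-15, -1))))), Pow(Function('v')(0, -1), 2)) = Mul(Mul(40, Add(-8, Mul(-1, Mul(-23, Pow(-15, -1))))), Pow(Mul(Rational(1, 6), Pow(-1, -1), Add(-1, 0)), 2)) = Mul(Mul(40, Add(-8, Mul(-1, Mul(-23, Rational(-1, 15))))), Pow(Mul(Rational(1, 6), -1, -1), 2)) = Mul(Mul(40, Add(-8, Mul(-1, Rational(23, 15)))), Pow(Rational(1, 6), 2)) = Mul(Mul(40, Add(-8, Rational(-23, 15))), Rational(1, 36)) = Mul(Mul(40, Rational(-143, 15)), Rational(1, 36)) = Mul(Rational(-1144, 3), Rational(1, 36)) = Rational(-286, 27)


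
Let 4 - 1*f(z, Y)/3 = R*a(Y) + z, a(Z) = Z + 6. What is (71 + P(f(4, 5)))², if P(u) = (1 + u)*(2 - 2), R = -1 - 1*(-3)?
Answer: 5041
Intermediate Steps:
a(Z) = 6 + Z
R = 2 (R = -1 + 3 = 2)
f(z, Y) = -24 - 6*Y - 3*z (f(z, Y) = 12 - 3*(2*(6 + Y) + z) = 12 - 3*((12 + 2*Y) + z) = 12 - 3*(12 + z + 2*Y) = 12 + (-36 - 6*Y - 3*z) = -24 - 6*Y - 3*z)
P(u) = 0 (P(u) = (1 + u)*0 = 0)
(71 + P(f(4, 5)))² = (71 + 0)² = 71² = 5041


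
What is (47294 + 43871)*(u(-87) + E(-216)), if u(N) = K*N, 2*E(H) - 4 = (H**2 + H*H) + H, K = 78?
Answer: 3625085060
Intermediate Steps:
E(H) = 2 + H**2 + H/2 (E(H) = 2 + ((H**2 + H*H) + H)/2 = 2 + ((H**2 + H**2) + H)/2 = 2 + (2*H**2 + H)/2 = 2 + (H + 2*H**2)/2 = 2 + (H**2 + H/2) = 2 + H**2 + H/2)
u(N) = 78*N
(47294 + 43871)*(u(-87) + E(-216)) = (47294 + 43871)*(78*(-87) + (2 + (-216)**2 + (1/2)*(-216))) = 91165*(-6786 + (2 + 46656 - 108)) = 91165*(-6786 + 46550) = 91165*39764 = 3625085060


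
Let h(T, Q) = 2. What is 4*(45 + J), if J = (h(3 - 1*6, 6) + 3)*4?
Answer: 260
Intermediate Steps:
J = 20 (J = (2 + 3)*4 = 5*4 = 20)
4*(45 + J) = 4*(45 + 20) = 4*65 = 260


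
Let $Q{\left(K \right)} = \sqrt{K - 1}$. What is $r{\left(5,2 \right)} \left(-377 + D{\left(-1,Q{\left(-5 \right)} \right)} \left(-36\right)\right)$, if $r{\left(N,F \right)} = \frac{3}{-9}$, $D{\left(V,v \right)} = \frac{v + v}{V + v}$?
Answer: $\frac{3071}{21} - \frac{24 i \sqrt{6}}{7} \approx 146.24 - 8.3983 i$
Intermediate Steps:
$Q{\left(K \right)} = \sqrt{-1 + K}$
$D{\left(V,v \right)} = \frac{2 v}{V + v}$
$r{\left(N,F \right)} = - \frac{1}{3}$ ($r{\left(N,F \right)} = 3 \left(- \frac{1}{9}\right) = - \frac{1}{3}$)
$r{\left(5,2 \right)} \left(-377 + D{\left(-1,Q{\left(-5 \right)} \right)} \left(-36\right)\right) = - \frac{-377 + \frac{2 \sqrt{-1 - 5}}{-1 + \sqrt{-1 - 5}} \left(-36\right)}{3} = - \frac{-377 + \frac{2 \sqrt{-6}}{-1 + \sqrt{-6}} \left(-36\right)}{3} = - \frac{-377 + \frac{2 i \sqrt{6}}{-1 + i \sqrt{6}} \left(-36\right)}{3} = - \frac{-377 - \frac{72 i \sqrt{6}}{-1 + i \sqrt{6}}}{3} = \frac{377}{3} + \frac{24 i \sqrt{6}}{-1 + i \sqrt{6}}$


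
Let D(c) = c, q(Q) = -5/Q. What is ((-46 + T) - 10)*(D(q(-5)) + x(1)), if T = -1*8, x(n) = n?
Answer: -128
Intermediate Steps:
T = -8
((-46 + T) - 10)*(D(q(-5)) + x(1)) = ((-46 - 8) - 10)*(-5/(-5) + 1) = (-54 - 10)*(-5*(-⅕) + 1) = -64*(1 + 1) = -64*2 = -128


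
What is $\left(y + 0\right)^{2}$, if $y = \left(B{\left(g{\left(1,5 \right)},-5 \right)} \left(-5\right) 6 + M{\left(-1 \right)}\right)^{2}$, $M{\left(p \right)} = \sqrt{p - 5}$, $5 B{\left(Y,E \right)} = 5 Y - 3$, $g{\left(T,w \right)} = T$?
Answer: $\left(12 - i \sqrt{6}\right)^{4} \approx 15588.0 - 16225.0 i$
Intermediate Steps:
$B{\left(Y,E \right)} = - \frac{3}{5} + Y$ ($B{\left(Y,E \right)} = \frac{5 Y - 3}{5} = \frac{-3 + 5 Y}{5} = - \frac{3}{5} + Y$)
$M{\left(p \right)} = \sqrt{-5 + p}$
$y = \left(-12 + i \sqrt{6}\right)^{2}$ ($y = \left(\left(- \frac{3}{5} + 1\right) \left(-5\right) 6 + \sqrt{-5 - 1}\right)^{2} = \left(\frac{2}{5} \left(-5\right) 6 + \sqrt{-6}\right)^{2} = \left(\left(-2\right) 6 + i \sqrt{6}\right)^{2} = \left(-12 + i \sqrt{6}\right)^{2} \approx 138.0 - 58.788 i$)
$\left(y + 0\right)^{2} = \left(\left(12 - i \sqrt{6}\right)^{2} + 0\right)^{2} = \left(\left(12 - i \sqrt{6}\right)^{2}\right)^{2} = \left(12 - i \sqrt{6}\right)^{4}$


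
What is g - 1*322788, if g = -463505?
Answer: -786293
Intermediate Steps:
g - 1*322788 = -463505 - 1*322788 = -463505 - 322788 = -786293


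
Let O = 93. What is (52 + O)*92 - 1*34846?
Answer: -21506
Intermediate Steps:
(52 + O)*92 - 1*34846 = (52 + 93)*92 - 1*34846 = 145*92 - 34846 = 13340 - 34846 = -21506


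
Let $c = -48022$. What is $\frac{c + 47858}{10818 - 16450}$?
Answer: $\frac{41}{1408} \approx 0.029119$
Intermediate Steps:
$\frac{c + 47858}{10818 - 16450} = \frac{-48022 + 47858}{10818 - 16450} = - \frac{164}{-5632} = \left(-164\right) \left(- \frac{1}{5632}\right) = \frac{41}{1408}$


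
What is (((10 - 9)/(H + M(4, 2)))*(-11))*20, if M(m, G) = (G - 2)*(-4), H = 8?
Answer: -55/2 ≈ -27.500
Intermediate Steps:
M(m, G) = 8 - 4*G (M(m, G) = (-2 + G)*(-4) = 8 - 4*G)
(((10 - 9)/(H + M(4, 2)))*(-11))*20 = (((10 - 9)/(8 + (8 - 4*2)))*(-11))*20 = ((1/(8 + (8 - 8)))*(-11))*20 = ((1/(8 + 0))*(-11))*20 = ((1/8)*(-11))*20 = -11/8*20 = -55/2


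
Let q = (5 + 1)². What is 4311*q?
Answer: 155196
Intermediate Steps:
q = 36 (q = 6² = 36)
4311*q = 4311*36 = 155196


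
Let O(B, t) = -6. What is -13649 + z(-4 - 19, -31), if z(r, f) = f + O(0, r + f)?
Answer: -13686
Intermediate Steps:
z(r, f) = -6 + f (z(r, f) = f - 6 = -6 + f)
-13649 + z(-4 - 19, -31) = -13649 + (-6 - 31) = -13649 - 37 = -13686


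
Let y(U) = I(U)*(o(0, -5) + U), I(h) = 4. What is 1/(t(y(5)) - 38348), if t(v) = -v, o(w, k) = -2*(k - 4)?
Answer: -1/38440 ≈ -2.6015e-5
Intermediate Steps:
o(w, k) = 8 - 2*k (o(w, k) = -2*(-4 + k) = 8 - 2*k)
y(U) = 72 + 4*U (y(U) = 4*((8 - 2*(-5)) + U) = 4*((8 + 10) + U) = 4*(18 + U) = 72 + 4*U)
1/(t(y(5)) - 38348) = 1/(-(72 + 4*5) - 38348) = 1/(-(72 + 20) - 38348) = 1/(-1*92 - 38348) = 1/(-92 - 38348) = 1/(-38440) = -1/38440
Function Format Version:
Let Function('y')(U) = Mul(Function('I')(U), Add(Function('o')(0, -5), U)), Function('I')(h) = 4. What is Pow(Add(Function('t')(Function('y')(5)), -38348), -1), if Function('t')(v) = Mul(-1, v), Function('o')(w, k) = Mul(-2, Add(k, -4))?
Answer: Rational(-1, 38440) ≈ -2.6015e-5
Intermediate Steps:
Function('o')(w, k) = Add(8, Mul(-2, k)) (Function('o')(w, k) = Mul(-2, Add(-4, k)) = Add(8, Mul(-2, k)))
Function('y')(U) = Add(72, Mul(4, U)) (Function('y')(U) = Mul(4, Add(Add(8, Mul(-2, -5)), U)) = Mul(4, Add(Add(8, 10), U)) = Mul(4, Add(18, U)) = Add(72, Mul(4, U)))
Pow(Add(Function('t')(Function('y')(5)), -38348), -1) = Pow(Add(Mul(-1, Add(72, Mul(4, 5))), -38348), -1) = Pow(Add(Mul(-1, Add(72, 20)), -38348), -1) = Pow(Add(Mul(-1, 92), -38348), -1) = Pow(Add(-92, -38348), -1) = Pow(-38440, -1) = Rational(-1, 38440)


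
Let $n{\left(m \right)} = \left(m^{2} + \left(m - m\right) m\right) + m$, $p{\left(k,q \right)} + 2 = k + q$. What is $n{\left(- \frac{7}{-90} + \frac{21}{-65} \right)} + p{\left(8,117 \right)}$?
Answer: $\frac{168121279}{1368900} \approx 122.81$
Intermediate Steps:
$p{\left(k,q \right)} = -2 + k + q$ ($p{\left(k,q \right)} = -2 + \left(k + q\right) = -2 + k + q$)
$n{\left(m \right)} = m + m^{2}$ ($n{\left(m \right)} = \left(m^{2} + 0 m\right) + m = \left(m^{2} + 0\right) + m = m^{2} + m = m + m^{2}$)
$n{\left(- \frac{7}{-90} + \frac{21}{-65} \right)} + p{\left(8,117 \right)} = \left(- \frac{7}{-90} + \frac{21}{-65}\right) \left(1 + \left(- \frac{7}{-90} + \frac{21}{-65}\right)\right) + \left(-2 + 8 + 117\right) = \left(\left(-7\right) \left(- \frac{1}{90}\right) + 21 \left(- \frac{1}{65}\right)\right) \left(1 + \left(\left(-7\right) \left(- \frac{1}{90}\right) + 21 \left(- \frac{1}{65}\right)\right)\right) + 123 = \left(\frac{7}{90} - \frac{21}{65}\right) \left(1 + \left(\frac{7}{90} - \frac{21}{65}\right)\right) + 123 = - \frac{287 \left(1 - \frac{287}{1170}\right)}{1170} + 123 = \left(- \frac{287}{1170}\right) \frac{883}{1170} + 123 = - \frac{253421}{1368900} + 123 = \frac{168121279}{1368900}$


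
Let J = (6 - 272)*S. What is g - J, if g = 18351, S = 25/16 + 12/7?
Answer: 153781/8 ≈ 19223.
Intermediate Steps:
S = 367/112 (S = 25*(1/16) + 12*(1/7) = 25/16 + 12/7 = 367/112 ≈ 3.2768)
J = -6973/8 (J = (6 - 272)*(367/112) = -266*367/112 = -6973/8 ≈ -871.63)
g - J = 18351 - 1*(-6973/8) = 18351 + 6973/8 = 153781/8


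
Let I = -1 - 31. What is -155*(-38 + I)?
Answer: 10850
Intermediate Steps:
I = -32
-155*(-38 + I) = -155*(-38 - 32) = -155*(-70) = 10850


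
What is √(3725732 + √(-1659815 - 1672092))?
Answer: √(3725732 + I*√3331907) ≈ 1930.2 + 0.473*I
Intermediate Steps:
√(3725732 + √(-1659815 - 1672092)) = √(3725732 + √(-3331907)) = √(3725732 + I*√3331907)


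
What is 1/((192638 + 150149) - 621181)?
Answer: -1/278394 ≈ -3.5920e-6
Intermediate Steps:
1/((192638 + 150149) - 621181) = 1/(342787 - 621181) = 1/(-278394) = -1/278394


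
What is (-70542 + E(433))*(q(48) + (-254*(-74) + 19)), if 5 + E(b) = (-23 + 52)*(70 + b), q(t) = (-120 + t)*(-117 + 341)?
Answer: -150364520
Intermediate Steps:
q(t) = -26880 + 224*t (q(t) = (-120 + t)*224 = -26880 + 224*t)
E(b) = 2025 + 29*b (E(b) = -5 + (-23 + 52)*(70 + b) = -5 + 29*(70 + b) = -5 + (2030 + 29*b) = 2025 + 29*b)
(-70542 + E(433))*(q(48) + (-254*(-74) + 19)) = (-70542 + (2025 + 29*433))*((-26880 + 224*48) + (-254*(-74) + 19)) = (-70542 + (2025 + 12557))*((-26880 + 10752) + (18796 + 19)) = (-70542 + 14582)*(-16128 + 18815) = -55960*2687 = -150364520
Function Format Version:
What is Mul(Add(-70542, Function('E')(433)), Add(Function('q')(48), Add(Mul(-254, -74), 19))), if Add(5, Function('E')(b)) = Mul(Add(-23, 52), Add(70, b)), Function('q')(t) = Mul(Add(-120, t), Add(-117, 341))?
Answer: -150364520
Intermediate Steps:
Function('q')(t) = Add(-26880, Mul(224, t)) (Function('q')(t) = Mul(Add(-120, t), 224) = Add(-26880, Mul(224, t)))
Function('E')(b) = Add(2025, Mul(29, b)) (Function('E')(b) = Add(-5, Mul(Add(-23, 52), Add(70, b))) = Add(-5, Mul(29, Add(70, b))) = Add(-5, Add(2030, Mul(29, b))) = Add(2025, Mul(29, b)))
Mul(Add(-70542, Function('E')(433)), Add(Function('q')(48), Add(Mul(-254, -74), 19))) = Mul(Add(-70542, Add(2025, Mul(29, 433))), Add(Add(-26880, Mul(224, 48)), Add(Mul(-254, -74), 19))) = Mul(Add(-70542, Add(2025, 12557)), Add(Add(-26880, 10752), Add(18796, 19))) = Mul(Add(-70542, 14582), Add(-16128, 18815)) = Mul(-55960, 2687) = -150364520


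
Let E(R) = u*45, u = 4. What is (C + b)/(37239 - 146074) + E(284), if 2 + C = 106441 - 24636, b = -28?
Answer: 3901705/21767 ≈ 179.25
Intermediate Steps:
C = 81803 (C = -2 + (106441 - 24636) = -2 + 81805 = 81803)
E(R) = 180 (E(R) = 4*45 = 180)
(C + b)/(37239 - 146074) + E(284) = (81803 - 28)/(37239 - 146074) + 180 = 81775/(-108835) + 180 = 81775*(-1/108835) + 180 = -16355/21767 + 180 = 3901705/21767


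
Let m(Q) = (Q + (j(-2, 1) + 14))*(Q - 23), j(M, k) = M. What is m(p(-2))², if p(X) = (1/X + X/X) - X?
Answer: 1413721/16 ≈ 88358.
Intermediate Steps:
p(X) = 1 + 1/X - X (p(X) = (1/X + 1) - X = (1 + 1/X) - X = 1 + 1/X - X)
m(Q) = (-23 + Q)*(12 + Q) (m(Q) = (Q + (-2 + 14))*(Q - 23) = (Q + 12)*(-23 + Q) = (12 + Q)*(-23 + Q) = (-23 + Q)*(12 + Q))
m(p(-2))² = (-276 + (1 + 1/(-2) - 1*(-2))² - 11*(1 + 1/(-2) - 1*(-2)))² = (-276 + (1 - ½ + 2)² - 11*(1 - ½ + 2))² = (-276 + (5/2)² - 11*5/2)² = (-276 + 25/4 - 55/2)² = (-1189/4)² = 1413721/16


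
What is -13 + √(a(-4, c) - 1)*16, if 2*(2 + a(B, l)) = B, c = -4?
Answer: -13 + 16*I*√5 ≈ -13.0 + 35.777*I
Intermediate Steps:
a(B, l) = -2 + B/2
-13 + √(a(-4, c) - 1)*16 = -13 + √((-2 + (½)*(-4)) - 1)*16 = -13 + √((-2 - 2) - 1)*16 = -13 + √(-4 - 1)*16 = -13 + √(-5)*16 = -13 + (I*√5)*16 = -13 + 16*I*√5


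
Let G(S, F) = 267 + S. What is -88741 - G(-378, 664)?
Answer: -88630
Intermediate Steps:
-88741 - G(-378, 664) = -88741 - (267 - 378) = -88741 - 1*(-111) = -88741 + 111 = -88630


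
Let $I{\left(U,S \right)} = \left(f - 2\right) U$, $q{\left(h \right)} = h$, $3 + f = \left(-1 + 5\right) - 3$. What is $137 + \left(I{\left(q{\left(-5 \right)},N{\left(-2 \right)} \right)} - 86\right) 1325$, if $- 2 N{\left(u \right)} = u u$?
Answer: $-87313$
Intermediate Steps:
$f = -2$ ($f = -3 + \left(\left(-1 + 5\right) - 3\right) = -3 + \left(4 - 3\right) = -3 + 1 = -2$)
$N{\left(u \right)} = - \frac{u^{2}}{2}$ ($N{\left(u \right)} = - \frac{u u}{2} = - \frac{u^{2}}{2}$)
$I{\left(U,S \right)} = - 4 U$ ($I{\left(U,S \right)} = \left(-2 - 2\right) U = - 4 U$)
$137 + \left(I{\left(q{\left(-5 \right)},N{\left(-2 \right)} \right)} - 86\right) 1325 = 137 + \left(\left(-4\right) \left(-5\right) - 86\right) 1325 = 137 + \left(20 - 86\right) 1325 = 137 - 87450 = -87313$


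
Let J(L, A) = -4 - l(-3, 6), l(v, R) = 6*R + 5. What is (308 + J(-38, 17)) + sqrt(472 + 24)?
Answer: 263 + 4*sqrt(31) ≈ 285.27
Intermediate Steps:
l(v, R) = 5 + 6*R
J(L, A) = -45 (J(L, A) = -4 - (5 + 6*6) = -4 - (5 + 36) = -4 - 1*41 = -4 - 41 = -45)
(308 + J(-38, 17)) + sqrt(472 + 24) = (308 - 45) + sqrt(472 + 24) = 263 + sqrt(496) = 263 + 4*sqrt(31)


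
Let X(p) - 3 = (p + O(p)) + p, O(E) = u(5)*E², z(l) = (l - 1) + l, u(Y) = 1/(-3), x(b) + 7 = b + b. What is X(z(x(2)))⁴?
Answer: 45212176/81 ≈ 5.5818e+5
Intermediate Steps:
x(b) = -7 + 2*b (x(b) = -7 + (b + b) = -7 + 2*b)
u(Y) = -⅓
z(l) = -1 + 2*l (z(l) = (-1 + l) + l = -1 + 2*l)
O(E) = -E²/3
X(p) = 3 + 2*p - p²/3 (X(p) = 3 + ((p - p²/3) + p) = 3 + (2*p - p²/3) = 3 + 2*p - p²/3)
X(z(x(2)))⁴ = (3 + 2*(-1 + 2*(-7 + 2*2)) - (-1 + 2*(-7 + 2*2))²/3)⁴ = (3 + 2*(-1 + 2*(-7 + 4)) - (-1 + 2*(-7 + 4))²/3)⁴ = (3 + 2*(-1 + 2*(-3)) - (-1 + 2*(-3))²/3)⁴ = (3 + 2*(-1 - 6) - (-1 - 6)²/3)⁴ = (3 + 2*(-7) - ⅓*(-7)²)⁴ = (3 - 14 - ⅓*49)⁴ = (3 - 14 - 49/3)⁴ = (-82/3)⁴ = 45212176/81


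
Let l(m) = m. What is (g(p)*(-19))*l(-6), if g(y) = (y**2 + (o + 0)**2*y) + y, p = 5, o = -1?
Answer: 3990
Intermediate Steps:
g(y) = y**2 + 2*y (g(y) = (y**2 + (-1 + 0)**2*y) + y = (y**2 + (-1)**2*y) + y = (y**2 + 1*y) + y = (y**2 + y) + y = (y + y**2) + y = y**2 + 2*y)
(g(p)*(-19))*l(-6) = ((5*(2 + 5))*(-19))*(-6) = ((5*7)*(-19))*(-6) = (35*(-19))*(-6) = -665*(-6) = 3990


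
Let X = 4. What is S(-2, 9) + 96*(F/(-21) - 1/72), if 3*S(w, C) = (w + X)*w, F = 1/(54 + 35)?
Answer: -5080/1869 ≈ -2.7180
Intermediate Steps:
F = 1/89 ≈ 0.011236
S(w, C) = w*(4 + w)/3 (S(w, C) = ((w + 4)*w)/3 = ((4 + w)*w)/3 = (w*(4 + w))/3 = w*(4 + w)/3)
S(-2, 9) + 96*(F/(-21) - 1/72) = (⅓)*(-2)*(4 - 2) + 96*((1/89)/(-21) - 1/72) = (⅓)*(-2)*2 + 96*((1/89)*(-1/21) - 1*1/72) = -4/3 + 96*(-1/1869 - 1/72) = -4/3 + 96*(-647/44856) = -4/3 - 2588/1869 = -5080/1869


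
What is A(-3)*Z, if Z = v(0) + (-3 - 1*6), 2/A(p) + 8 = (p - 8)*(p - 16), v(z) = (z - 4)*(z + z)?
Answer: -6/67 ≈ -0.089552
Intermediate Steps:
v(z) = 2*z*(-4 + z) (v(z) = (-4 + z)*(2*z) = 2*z*(-4 + z))
A(p) = 2/(-8 + (-16 + p)*(-8 + p)) (A(p) = 2/(-8 + (p - 8)*(p - 16)) = 2/(-8 + (-8 + p)*(-16 + p)) = 2/(-8 + (-16 + p)*(-8 + p)))
Z = -9 (Z = 2*0*(-4 + 0) + (-3 - 1*6) = 2*0*(-4) + (-3 - 6) = 0 - 9 = -9)
A(-3)*Z = (2/(120 + (-3)² - 24*(-3)))*(-9) = (2/(120 + 9 + 72))*(-9) = (2/201)*(-9) = -6/67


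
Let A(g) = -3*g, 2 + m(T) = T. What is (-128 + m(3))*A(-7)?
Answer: -2667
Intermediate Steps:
m(T) = -2 + T
(-128 + m(3))*A(-7) = (-128 + (-2 + 3))*(-3*(-7)) = (-128 + 1)*21 = -127*21 = -2667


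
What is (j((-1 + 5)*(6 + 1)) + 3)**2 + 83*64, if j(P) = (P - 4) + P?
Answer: 8337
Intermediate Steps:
j(P) = -4 + 2*P (j(P) = (-4 + P) + P = -4 + 2*P)
(j((-1 + 5)*(6 + 1)) + 3)**2 + 83*64 = ((-4 + 2*((-1 + 5)*(6 + 1))) + 3)**2 + 83*64 = ((-4 + 2*(4*7)) + 3)**2 + 5312 = ((-4 + 2*28) + 3)**2 + 5312 = ((-4 + 56) + 3)**2 + 5312 = (52 + 3)**2 + 5312 = 55**2 + 5312 = 3025 + 5312 = 8337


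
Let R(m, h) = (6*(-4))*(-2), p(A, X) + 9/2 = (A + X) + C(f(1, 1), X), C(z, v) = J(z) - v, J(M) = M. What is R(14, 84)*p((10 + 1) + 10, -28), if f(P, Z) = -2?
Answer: 696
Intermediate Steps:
C(z, v) = z - v
p(A, X) = -13/2 + A (p(A, X) = -9/2 + ((A + X) + (-2 - X)) = -9/2 + (-2 + A) = -13/2 + A)
R(m, h) = 48 (R(m, h) = -24*(-2) = 48)
R(14, 84)*p((10 + 1) + 10, -28) = 48*(-13/2 + ((10 + 1) + 10)) = 48*(-13/2 + (11 + 10)) = 48*(-13/2 + 21) = 48*(29/2) = 696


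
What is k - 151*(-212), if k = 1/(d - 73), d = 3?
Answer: 2240839/70 ≈ 32012.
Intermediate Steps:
k = -1/70 (k = 1/(3 - 73) = 1/(-70) = -1/70 ≈ -0.014286)
k - 151*(-212) = -1/70 - 151*(-212) = -1/70 + 32012 = 2240839/70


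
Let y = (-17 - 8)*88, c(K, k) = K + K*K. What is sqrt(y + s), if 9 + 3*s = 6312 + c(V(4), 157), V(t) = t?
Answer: I*sqrt(831)/3 ≈ 9.609*I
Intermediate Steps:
c(K, k) = K + K**2
y = -2200 (y = -25*88 = -2200)
s = 6323/3 (s = -3 + (6312 + 4*(1 + 4))/3 = -3 + (6312 + 4*5)/3 = -3 + (6312 + 20)/3 = -3 + (1/3)*6332 = -3 + 6332/3 = 6323/3 ≈ 2107.7)
sqrt(y + s) = sqrt(-2200 + 6323/3) = sqrt(-277/3) = I*sqrt(831)/3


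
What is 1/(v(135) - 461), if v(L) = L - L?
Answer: -1/461 ≈ -0.0021692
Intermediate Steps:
v(L) = 0
1/(v(135) - 461) = 1/(0 - 461) = 1/(-461) = -1/461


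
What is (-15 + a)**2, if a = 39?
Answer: 576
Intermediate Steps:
(-15 + a)**2 = (-15 + 39)**2 = 24**2 = 576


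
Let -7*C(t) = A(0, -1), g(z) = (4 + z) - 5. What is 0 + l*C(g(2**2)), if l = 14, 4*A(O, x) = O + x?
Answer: 1/2 ≈ 0.50000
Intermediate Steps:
g(z) = -1 + z
A(O, x) = O/4 + x/4 (A(O, x) = (O + x)/4 = O/4 + x/4)
C(t) = 1/28 (C(t) = -((1/4)*0 + (1/4)*(-1))/7 = -(0 - 1/4)/7 = -1/7*(-1/4) = 1/28)
0 + l*C(g(2**2)) = 0 + 14*(1/28) = 0 + 1/2 = 1/2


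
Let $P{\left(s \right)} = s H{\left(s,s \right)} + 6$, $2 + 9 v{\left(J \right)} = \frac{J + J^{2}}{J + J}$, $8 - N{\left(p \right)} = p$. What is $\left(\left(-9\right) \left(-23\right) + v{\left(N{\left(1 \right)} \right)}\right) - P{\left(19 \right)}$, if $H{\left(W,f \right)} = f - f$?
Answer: $\frac{1811}{9} \approx 201.22$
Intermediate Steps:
$H{\left(W,f \right)} = 0$
$N{\left(p \right)} = 8 - p$
$v{\left(J \right)} = - \frac{2}{9} + \frac{J + J^{2}}{18 J}$ ($v{\left(J \right)} = - \frac{2}{9} + \frac{\left(J + J^{2}\right) \frac{1}{J + J}}{9} = - \frac{2}{9} + \frac{\left(J + J^{2}\right) \frac{1}{2 J}}{9} = - \frac{2}{9} + \frac{\frac{1}{2} \frac{1}{J} \left(J + J^{2}\right)}{9} = - \frac{2}{9} + \frac{J + J^{2}}{18 J}$)
$P{\left(s \right)} = 6$ ($P{\left(s \right)} = s 0 + 6 = 0 + 6 = 6$)
$\left(\left(-9\right) \left(-23\right) + v{\left(N{\left(1 \right)} \right)}\right) - P{\left(19 \right)} = \left(\left(-9\right) \left(-23\right) - \left(\frac{1}{6} - \frac{8 - 1}{18}\right)\right) - 6 = \left(207 - \left(\frac{1}{6} - \frac{8 - 1}{18}\right)\right) - 6 = \left(207 + \left(- \frac{1}{6} + \frac{1}{18} \cdot 7\right)\right) - 6 = \left(207 + \left(- \frac{1}{6} + \frac{7}{18}\right)\right) - 6 = \left(207 + \frac{2}{9}\right) - 6 = \frac{1865}{9} - 6 = \frac{1811}{9}$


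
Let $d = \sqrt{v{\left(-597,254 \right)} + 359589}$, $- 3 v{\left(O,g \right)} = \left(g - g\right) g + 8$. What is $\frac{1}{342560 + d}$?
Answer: $\frac{1027680}{352040982041} - \frac{\sqrt{3236277}}{352040982041} \approx 2.9141 \cdot 10^{-6}$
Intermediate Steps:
$v{\left(O,g \right)} = - \frac{8}{3}$ ($v{\left(O,g \right)} = - \frac{\left(g - g\right) g + 8}{3} = - \frac{0 g + 8}{3} = - \frac{0 + 8}{3} = \left(- \frac{1}{3}\right) 8 = - \frac{8}{3}$)
$d = \frac{\sqrt{3236277}}{3}$ ($d = \sqrt{- \frac{8}{3} + 359589} = \sqrt{\frac{1078759}{3}} = \frac{\sqrt{3236277}}{3} \approx 599.66$)
$\frac{1}{342560 + d} = \frac{1}{342560 + \frac{\sqrt{3236277}}{3}}$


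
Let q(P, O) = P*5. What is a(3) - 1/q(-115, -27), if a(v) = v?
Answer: 1726/575 ≈ 3.0017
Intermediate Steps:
q(P, O) = 5*P
a(3) - 1/q(-115, -27) = 3 - 1/(5*(-115)) = 3 - 1/(-575) = 3 - 1*(-1/575) = 3 + 1/575 = 1726/575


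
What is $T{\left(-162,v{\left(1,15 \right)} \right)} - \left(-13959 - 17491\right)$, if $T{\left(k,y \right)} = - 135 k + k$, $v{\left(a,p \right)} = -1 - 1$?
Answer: $53158$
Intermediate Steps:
$v{\left(a,p \right)} = -2$ ($v{\left(a,p \right)} = -1 - 1 = -2$)
$T{\left(k,y \right)} = - 134 k$
$T{\left(-162,v{\left(1,15 \right)} \right)} - \left(-13959 - 17491\right) = \left(-134\right) \left(-162\right) - \left(-13959 - 17491\right) = 21708 - \left(-13959 - 17491\right) = 21708 - -31450 = 21708 + 31450 = 53158$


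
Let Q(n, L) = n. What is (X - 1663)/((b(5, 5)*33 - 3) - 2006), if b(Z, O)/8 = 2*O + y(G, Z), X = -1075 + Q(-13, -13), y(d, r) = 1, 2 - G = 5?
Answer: -2751/895 ≈ -3.0737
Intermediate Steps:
G = -3 (G = 2 - 1*5 = 2 - 5 = -3)
X = -1088 (X = -1075 - 13 = -1088)
b(Z, O) = 8 + 16*O (b(Z, O) = 8*(2*O + 1) = 8*(1 + 2*O) = 8 + 16*O)
(X - 1663)/((b(5, 5)*33 - 3) - 2006) = (-1088 - 1663)/(((8 + 16*5)*33 - 3) - 2006) = -2751/(((8 + 80)*33 - 3) - 2006) = -2751/((88*33 - 3) - 2006) = -2751/((2904 - 3) - 2006) = -2751/(2901 - 2006) = -2751/895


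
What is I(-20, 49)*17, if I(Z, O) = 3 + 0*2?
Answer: 51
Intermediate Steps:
I(Z, O) = 3 (I(Z, O) = 3 + 0 = 3)
I(-20, 49)*17 = 3*17 = 51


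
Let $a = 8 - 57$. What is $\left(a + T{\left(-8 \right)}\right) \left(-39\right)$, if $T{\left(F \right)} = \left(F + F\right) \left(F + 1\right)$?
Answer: $-2457$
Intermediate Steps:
$T{\left(F \right)} = 2 F \left(1 + F\right)$
$a = -49$ ($a = 8 - 57 = -49$)
$\left(a + T{\left(-8 \right)}\right) \left(-39\right) = \left(-49 + 2 \left(-8\right) \left(1 - 8\right)\right) \left(-39\right) = \left(-49 + 2 \left(-8\right) \left(-7\right)\right) \left(-39\right) = \left(-49 + 112\right) \left(-39\right) = 63 \left(-39\right) = -2457$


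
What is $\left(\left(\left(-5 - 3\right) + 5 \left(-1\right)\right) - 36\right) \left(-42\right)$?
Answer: $2058$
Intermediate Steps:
$\left(\left(\left(-5 - 3\right) + 5 \left(-1\right)\right) - 36\right) \left(-42\right) = \left(\left(\left(-5 - 3\right) - 5\right) - 36\right) \left(-42\right) = \left(\left(-8 - 5\right) - 36\right) \left(-42\right) = \left(-13 - 36\right) \left(-42\right) = \left(-49\right) \left(-42\right) = 2058$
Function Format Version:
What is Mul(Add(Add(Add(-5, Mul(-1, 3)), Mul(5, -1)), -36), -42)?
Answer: 2058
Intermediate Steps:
Mul(Add(Add(Add(-5, Mul(-1, 3)), Mul(5, -1)), -36), -42) = Mul(Add(Add(Add(-5, -3), -5), -36), -42) = Mul(Add(Add(-8, -5), -36), -42) = Mul(Add(-13, -36), -42) = Mul(-49, -42) = 2058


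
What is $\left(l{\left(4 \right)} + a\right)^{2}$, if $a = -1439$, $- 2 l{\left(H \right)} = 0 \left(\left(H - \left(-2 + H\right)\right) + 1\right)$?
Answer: $2070721$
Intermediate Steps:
$l{\left(H \right)} = 0$ ($l{\left(H \right)} = - \frac{0 \left(\left(H - \left(-2 + H\right)\right) + 1\right)}{2} = - \frac{0 \left(2 + 1\right)}{2} = - \frac{0 \cdot 3}{2} = \left(- \frac{1}{2}\right) 0 = 0$)
$\left(l{\left(4 \right)} + a\right)^{2} = \left(0 - 1439\right)^{2} = \left(-1439\right)^{2} = 2070721$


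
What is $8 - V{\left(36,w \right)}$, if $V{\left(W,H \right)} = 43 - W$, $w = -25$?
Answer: $1$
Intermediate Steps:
$8 - V{\left(36,w \right)} = 8 - \left(43 - 36\right) = 8 - 7 = 1$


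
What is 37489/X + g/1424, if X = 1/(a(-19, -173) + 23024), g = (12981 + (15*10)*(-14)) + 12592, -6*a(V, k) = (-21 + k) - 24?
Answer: 3693181819235/4272 ≈ 8.6451e+8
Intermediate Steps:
a(V, k) = 15/2 - k/6 (a(V, k) = -((-21 + k) - 24)/6 = -(-45 + k)/6 = 15/2 - k/6)
g = 23473 (g = (12981 + 150*(-14)) + 12592 = (12981 - 2100) + 12592 = 10881 + 12592 = 23473)
X = 3/69181 (X = 1/((15/2 - ⅙*(-173)) + 23024) = 1/((15/2 + 173/6) + 23024) = 1/(109/3 + 23024) = 1/(69181/3) = 3/69181 ≈ 4.3365e-5)
37489/X + g/1424 = 37489/(3/69181) + 23473/1424 = 37489*(69181/3) + 23473*(1/1424) = 2593526509/3 + 23473/1424 = 3693181819235/4272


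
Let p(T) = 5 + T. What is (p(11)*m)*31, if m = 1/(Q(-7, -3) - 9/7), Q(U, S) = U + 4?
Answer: -1736/15 ≈ -115.73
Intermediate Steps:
Q(U, S) = 4 + U
m = -7/30 (m = 1/((4 - 7) - 9/7) = 1/(-3 - 9*⅐) = 1/(-3 - 9/7) = 1/(-30/7) = -7/30 ≈ -0.23333)
(p(11)*m)*31 = ((5 + 11)*(-7/30))*31 = (16*(-7/30))*31 = -56/15*31 = -1736/15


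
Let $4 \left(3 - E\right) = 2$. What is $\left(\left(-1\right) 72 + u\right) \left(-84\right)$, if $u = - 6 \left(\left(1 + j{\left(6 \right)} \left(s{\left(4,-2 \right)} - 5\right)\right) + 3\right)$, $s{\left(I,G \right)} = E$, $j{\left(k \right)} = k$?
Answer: $504$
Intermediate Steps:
$E = \frac{5}{2}$ ($E = 3 - \frac{1}{2} = \frac{5}{2} \approx 2.5$)
$s{\left(I,G \right)} = \frac{5}{2}$
$u = 66$ ($u = - 6 \left(\left(1 + 6 \left(\frac{5}{2} - 5\right)\right) + 3\right) = - 6 \left(\left(1 + 6 \left(- \frac{5}{2}\right)\right) + 3\right) = - 6 \left(\left(1 - 15\right) + 3\right) = - 6 \left(-14 + 3\right) = \left(-6\right) \left(-11\right) = 66$)
$\left(\left(-1\right) 72 + u\right) \left(-84\right) = \left(\left(-1\right) 72 + 66\right) \left(-84\right) = \left(-72 + 66\right) \left(-84\right) = \left(-6\right) \left(-84\right) = 504$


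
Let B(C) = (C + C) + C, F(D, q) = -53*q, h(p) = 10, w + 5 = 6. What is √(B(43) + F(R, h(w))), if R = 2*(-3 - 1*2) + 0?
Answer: I*√401 ≈ 20.025*I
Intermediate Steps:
w = 1 (w = -5 + 6 = 1)
R = -10 (R = 2*(-3 - 2) + 0 = 2*(-5) + 0 = -10 + 0 = -10)
B(C) = 3*C (B(C) = 2*C + C = 3*C)
√(B(43) + F(R, h(w))) = √(3*43 - 53*10) = √(129 - 530) = √(-401) = I*√401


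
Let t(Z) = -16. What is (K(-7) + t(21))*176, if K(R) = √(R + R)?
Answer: -2816 + 176*I*√14 ≈ -2816.0 + 658.53*I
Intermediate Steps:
K(R) = √2*√R (K(R) = √(2*R) = √2*√R)
(K(-7) + t(21))*176 = (√2*√(-7) - 16)*176 = (√2*(I*√7) - 16)*176 = (I*√14 - 16)*176 = (-16 + I*√14)*176 = -2816 + 176*I*√14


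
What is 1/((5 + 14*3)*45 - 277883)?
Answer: -1/275768 ≈ -3.6262e-6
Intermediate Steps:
1/((5 + 14*3)*45 - 277883) = 1/((5 + 42)*45 - 277883) = 1/(47*45 - 277883) = 1/(2115 - 277883) = 1/(-275768) = -1/275768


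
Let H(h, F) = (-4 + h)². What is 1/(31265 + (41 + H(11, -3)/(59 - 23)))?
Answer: 36/1127065 ≈ 3.1941e-5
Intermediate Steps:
1/(31265 + (41 + H(11, -3)/(59 - 23))) = 1/(31265 + (41 + (-4 + 11)²/(59 - 23))) = 1/(31265 + (41 + 7²/36)) = 1/(31265 + (41 + (1/36)*49)) = 1/(31265 + (41 + 49/36)) = 1/(31265 + 1525/36) = 1/(1127065/36) = 36/1127065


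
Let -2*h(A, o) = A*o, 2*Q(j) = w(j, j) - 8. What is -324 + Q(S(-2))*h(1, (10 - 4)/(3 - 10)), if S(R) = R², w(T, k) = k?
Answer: -2274/7 ≈ -324.86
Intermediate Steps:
Q(j) = -4 + j/2 (Q(j) = (j - 8)/2 = (-8 + j)/2 = -4 + j/2)
h(A, o) = -A*o/2
-324 + Q(S(-2))*h(1, (10 - 4)/(3 - 10)) = -324 + (-4 + (½)*(-2)²)*(-½*1*(10 - 4)/(3 - 10)) = -324 + (-4 + (½)*4)*(-½*1*6/(-7)) = -324 + (-4 + 2)*(-½*1*6*(-⅐)) = -324 - (-1)*(-6)/7 = -324 - 2*3/7 = -324 - 6/7 = -2274/7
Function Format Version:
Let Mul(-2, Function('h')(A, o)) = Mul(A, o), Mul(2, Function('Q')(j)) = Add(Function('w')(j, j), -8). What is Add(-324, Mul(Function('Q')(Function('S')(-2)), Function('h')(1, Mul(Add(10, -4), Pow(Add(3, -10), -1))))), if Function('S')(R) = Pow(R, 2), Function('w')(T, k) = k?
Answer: Rational(-2274, 7) ≈ -324.86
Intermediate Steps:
Function('Q')(j) = Add(-4, Mul(Rational(1, 2), j)) (Function('Q')(j) = Mul(Rational(1, 2), Add(j, -8)) = Mul(Rational(1, 2), Add(-8, j)) = Add(-4, Mul(Rational(1, 2), j)))
Function('h')(A, o) = Mul(Rational(-1, 2), A, o) (Function('h')(A, o) = Mul(Rational(-1, 2), Mul(A, o)) = Mul(Rational(-1, 2), A, o))
Add(-324, Mul(Function('Q')(Function('S')(-2)), Function('h')(1, Mul(Add(10, -4), Pow(Add(3, -10), -1))))) = Add(-324, Mul(Add(-4, Mul(Rational(1, 2), Pow(-2, 2))), Mul(Rational(-1, 2), 1, Mul(Add(10, -4), Pow(Add(3, -10), -1))))) = Add(-324, Mul(Add(-4, Mul(Rational(1, 2), 4)), Mul(Rational(-1, 2), 1, Mul(6, Pow(-7, -1))))) = Add(-324, Mul(Add(-4, 2), Mul(Rational(-1, 2), 1, Mul(6, Rational(-1, 7))))) = Add(-324, Mul(-2, Mul(Rational(-1, 2), 1, Rational(-6, 7)))) = Add(-324, Mul(-2, Rational(3, 7))) = Add(-324, Rational(-6, 7)) = Rational(-2274, 7)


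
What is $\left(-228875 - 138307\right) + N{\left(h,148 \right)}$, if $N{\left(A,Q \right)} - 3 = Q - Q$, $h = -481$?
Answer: $-367179$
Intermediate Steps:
$N{\left(A,Q \right)} = 3$ ($N{\left(A,Q \right)} = 3 + \left(Q - Q\right) = 3 + 0 = 3$)
$\left(-228875 - 138307\right) + N{\left(h,148 \right)} = \left(-228875 - 138307\right) + 3 = -367182 + 3 = -367179$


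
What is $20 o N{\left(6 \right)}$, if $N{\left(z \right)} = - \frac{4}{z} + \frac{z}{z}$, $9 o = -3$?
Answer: $- \frac{20}{9} \approx -2.2222$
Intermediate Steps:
$o = - \frac{1}{3}$ ($o = \frac{1}{9} \left(-3\right) = - \frac{1}{3} \approx -0.33333$)
$N{\left(z \right)} = 1 - \frac{4}{z}$ ($N{\left(z \right)} = - \frac{4}{z} + 1 = 1 - \frac{4}{z}$)
$20 o N{\left(6 \right)} = 20 \left(- \frac{1}{3}\right) \frac{-4 + 6}{6} = - \frac{20 \cdot \frac{1}{6} \cdot 2}{3} = \left(- \frac{20}{3}\right) \frac{1}{3} = - \frac{20}{9}$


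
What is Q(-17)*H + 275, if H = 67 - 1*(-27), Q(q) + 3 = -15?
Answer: -1417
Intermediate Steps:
Q(q) = -18 (Q(q) = -3 - 15 = -18)
H = 94 (H = 67 + 27 = 94)
Q(-17)*H + 275 = -18*94 + 275 = -1692 + 275 = -1417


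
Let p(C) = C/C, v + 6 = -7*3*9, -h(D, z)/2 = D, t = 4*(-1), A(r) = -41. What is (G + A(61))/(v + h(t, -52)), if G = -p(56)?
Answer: 42/187 ≈ 0.22460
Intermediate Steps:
t = -4
h(D, z) = -2*D
v = -195 (v = -6 - 7*3*9 = -6 - 21*9 = -6 - 189 = -195)
p(C) = 1
G = -1 (G = -1*1 = -1)
(G + A(61))/(v + h(t, -52)) = (-1 - 41)/(-195 - 2*(-4)) = -42/(-195 + 8) = -42/(-187) = -42*(-1/187) = 42/187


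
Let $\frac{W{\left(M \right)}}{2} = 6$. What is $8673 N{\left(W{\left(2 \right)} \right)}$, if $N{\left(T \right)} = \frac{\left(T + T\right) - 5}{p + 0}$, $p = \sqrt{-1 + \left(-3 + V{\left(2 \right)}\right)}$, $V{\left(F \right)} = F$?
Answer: $- \frac{164787 i \sqrt{2}}{2} \approx - 1.1652 \cdot 10^{5} i$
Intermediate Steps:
$W{\left(M \right)} = 12$ ($W{\left(M \right)} = 2 \cdot 6 = 12$)
$p = i \sqrt{2}$ ($p = \sqrt{-1 + \left(-3 + 2\right)} = \sqrt{-1 - 1} = \sqrt{-2} = i \sqrt{2} \approx 1.4142 i$)
$N{\left(T \right)} = - \frac{i \sqrt{2} \left(-5 + 2 T\right)}{2}$ ($N{\left(T \right)} = \frac{\left(T + T\right) - 5}{i \sqrt{2} + 0} = \frac{2 T - 5}{i \sqrt{2}} = \left(-5 + 2 T\right) \left(- \frac{i \sqrt{2}}{2}\right) = - \frac{i \sqrt{2} \left(-5 + 2 T\right)}{2}$)
$8673 N{\left(W{\left(2 \right)} \right)} = 8673 i \sqrt{2} \left(\frac{5}{2} - 12\right) = 8673 i \sqrt{2} \left(- \frac{19}{2}\right) = 8673 \left(- \frac{19 i \sqrt{2}}{2}\right) = - \frac{164787 i \sqrt{2}}{2}$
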